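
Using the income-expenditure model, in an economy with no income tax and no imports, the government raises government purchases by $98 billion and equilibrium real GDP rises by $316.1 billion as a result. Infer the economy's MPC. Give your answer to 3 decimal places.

Implied spending multiplier k = ΔY/ΔG = 316.1/98 ≈ 3.2255.
Since k = 1/(1 − MPC), MPC = 1 − 1/k = 1 − ΔG/ΔY = 1 − 98/316.1 ≈ 0.690.

0.690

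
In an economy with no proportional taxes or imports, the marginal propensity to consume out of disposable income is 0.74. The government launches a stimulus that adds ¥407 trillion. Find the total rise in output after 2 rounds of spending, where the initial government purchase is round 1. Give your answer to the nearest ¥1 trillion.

¥708 trillion

Round 1 adds ΔG = ¥407 trillion; each later round is MPC = 0.74 times the previous.
After 2 rounds: 407 + 301.18 = ΔG·(1 − c^2)/(1 − c) = 407 × (1 − 0.5476)/0.26 ≈ ¥708 trillion.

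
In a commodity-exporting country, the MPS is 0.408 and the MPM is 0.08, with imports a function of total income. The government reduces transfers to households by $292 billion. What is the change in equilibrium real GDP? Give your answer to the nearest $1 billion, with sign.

MPC = 1 − MPS = 1 − 0.408 = 0.592.
The transfer change shifts disposable income by −$292 billion, so first-round consumption changes by c·ΔTR = 0.592 × (−$292 billion) = −$172.864 billion.
Expenditure multiplier = 1/(1 − c + m) = 1/(1 − 0.592 + 0.08) = 1/0.488 ≈ 2.049.
The transfer multiplier is c × k ≈ 1.213, so ΔY = k × (c·ΔTR) = (−$172.864 billion) / 0.488 ≈ −$354 billion.

−$354 billion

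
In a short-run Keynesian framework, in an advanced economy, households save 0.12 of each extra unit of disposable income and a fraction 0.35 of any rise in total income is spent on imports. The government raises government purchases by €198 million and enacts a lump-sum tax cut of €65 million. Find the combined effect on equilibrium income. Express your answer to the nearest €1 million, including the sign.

MPC = 1 − MPS = 1 − 0.12 = 0.88.
Expenditure multiplier = 1/(1 − c + m) = 1/(1 − 0.88 + 0.35) = 1/0.47 ≈ 2.128.
ΔG contributes k·ΔG = (+€198 million) / 0.47 ≈ +€421.3 million.
ΔT of −€65 million changes first-round spending by −c·ΔT = +€57.2 million, contributing k·(−c·ΔT) = (+€57.2 million) / 0.47 ≈ +€121.7 million.
Net ΔY = k(ΔG − c·ΔT) = (+€255.2 million) / 0.47 ≈ +€543 million.

+€543 million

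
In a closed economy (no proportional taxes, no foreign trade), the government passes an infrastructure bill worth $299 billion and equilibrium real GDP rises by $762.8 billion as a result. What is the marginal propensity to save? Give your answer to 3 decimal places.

0.392

Implied spending multiplier k = ΔY/ΔG = 762.8/299 ≈ 2.5512.
Since k = 1/(1 − MPC), MPC = 1 − 1/k = 1 − ΔG/ΔY = 1 − 299/762.8 ≈ 0.608.
MPS = 1 − MPC = 0.392.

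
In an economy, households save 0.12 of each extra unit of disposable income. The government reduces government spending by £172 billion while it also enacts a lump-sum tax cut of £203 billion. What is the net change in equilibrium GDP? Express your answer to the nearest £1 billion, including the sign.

MPC = 1 − MPS = 1 − 0.12 = 0.88.
Expenditure multiplier = 1/(1 − MPC) = 1/(1 − 0.88) = 1/0.12 ≈ 8.333.
ΔG contributes k·ΔG = (−£172 billion) / 0.12 ≈ −£1,433.3 billion.
ΔT of −£203 billion changes first-round spending by −c·ΔT = +£178.64 billion, contributing k·(−c·ΔT) = (+£178.64 billion) / 0.12 ≈ +£1,488.7 billion.
Net ΔY = k(ΔG − c·ΔT) = (+£6.64 billion) / 0.12 ≈ +£55 billion.

+£55 billion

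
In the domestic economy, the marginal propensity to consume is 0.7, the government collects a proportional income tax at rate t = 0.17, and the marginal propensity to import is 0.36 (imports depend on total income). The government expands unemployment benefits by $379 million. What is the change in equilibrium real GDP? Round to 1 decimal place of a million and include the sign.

+$340.6 million

The transfer change shifts disposable income by +$379 million, so first-round consumption changes by c·ΔTR = 0.7 × (+$379 million) = +$265.3 million.
Expenditure multiplier = 1/(1 − c(1−t) + m) = 1/(1 − 0.7×0.83 + 0.36) = 1/0.779 ≈ 1.284.
The transfer multiplier is c × k ≈ 0.899, so ΔY = k × (c·ΔTR) = (+$265.3 million) / 0.779 ≈ +$340.6 million.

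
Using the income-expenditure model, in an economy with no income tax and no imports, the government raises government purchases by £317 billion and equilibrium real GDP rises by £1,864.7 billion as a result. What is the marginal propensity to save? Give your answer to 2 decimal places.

0.17

Implied spending multiplier k = ΔY/ΔG = 1,864.7/317 ≈ 5.8823.
Since k = 1/(1 − MPC), MPC = 1 − 1/k = 1 − ΔG/ΔY = 1 − 317/1,864.7 ≈ 0.83.
MPS = 1 − MPC = 0.17.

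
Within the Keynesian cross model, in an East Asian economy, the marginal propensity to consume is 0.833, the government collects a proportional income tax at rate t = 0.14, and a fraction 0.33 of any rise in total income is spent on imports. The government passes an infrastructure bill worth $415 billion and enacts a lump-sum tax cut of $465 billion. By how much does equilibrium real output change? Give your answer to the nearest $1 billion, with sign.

+$1,308 billion

Expenditure multiplier = 1/(1 − c(1−t) + m) = 1/(1 − 0.833×0.86 + 0.33) = 1/0.61362 ≈ 1.63.
ΔG contributes k·ΔG = (+$415 billion) / 0.61362 ≈ +$676.3 billion.
ΔT of −$465 billion changes first-round spending by −c·ΔT = +$387.345 billion, contributing k·(−c·ΔT) = (+$387.345 billion) / 0.61362 ≈ +$631.2 billion.
Net ΔY = k(ΔG − c·ΔT) = (+$802.345 billion) / 0.61362 ≈ +$1,308 billion.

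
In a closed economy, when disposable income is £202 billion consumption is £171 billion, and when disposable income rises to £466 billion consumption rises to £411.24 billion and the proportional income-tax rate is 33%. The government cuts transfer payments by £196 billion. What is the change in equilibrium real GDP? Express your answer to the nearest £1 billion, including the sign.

MPC = ΔC/ΔYd = (411.24 − 171)/(466 − 202) = 240.24/264 = 0.91.
The transfer change shifts disposable income by −£196 billion, so first-round consumption changes by c·ΔTR = 0.91 × (−£196 billion) = −£178.36 billion.
Expenditure multiplier = 1/(1 − c(1−t)) = 1/(1 − 0.91×0.67) = 1/0.3903 ≈ 2.562.
The transfer multiplier is c × k ≈ 2.332, so ΔY = k × (c·ΔTR) = (−£178.36 billion) / 0.3903 ≈ −£457 billion.

−£457 billion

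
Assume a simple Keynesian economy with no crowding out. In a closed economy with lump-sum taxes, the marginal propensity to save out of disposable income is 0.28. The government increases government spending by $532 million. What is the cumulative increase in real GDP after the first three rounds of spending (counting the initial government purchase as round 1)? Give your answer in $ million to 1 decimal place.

MPC = 1 − MPS = 1 − 0.28 = 0.72.
Round 1 adds ΔG = $532 million; each later round is MPC = 0.72 times the previous.
After 3 rounds: 532 + 383.04 + 275.7888 = ΔG·(1 − c^3)/(1 − c) = 532 × (1 − 0.373248)/0.28 ≈ $1,190.8 million.

$1,190.8 million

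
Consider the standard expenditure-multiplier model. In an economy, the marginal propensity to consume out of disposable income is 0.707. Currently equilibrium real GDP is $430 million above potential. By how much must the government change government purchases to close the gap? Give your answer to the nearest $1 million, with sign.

Spending multiplier = 1/(1 − MPC) = 1/(1 − 0.707) = 1/0.293 ≈ 3.413.
Need ΔY = −$430 million, so ΔG = ΔY/k = (−$430 million) × 0.293 ≈ −$126 million.
The government should cut government purchases by $126 million.

−$126 million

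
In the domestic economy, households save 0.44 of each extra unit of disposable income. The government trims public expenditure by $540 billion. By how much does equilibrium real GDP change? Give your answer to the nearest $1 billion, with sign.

−$1,227 billion

MPC = 1 − MPS = 1 − 0.44 = 0.56.
Government-spending multiplier = 1/(1 − MPC) = 1/(1 − 0.56) = 1/0.44 ≈ 2.273.
ΔY = k × ΔG = (−$540 billion) / 0.44 ≈ −$1,227 billion.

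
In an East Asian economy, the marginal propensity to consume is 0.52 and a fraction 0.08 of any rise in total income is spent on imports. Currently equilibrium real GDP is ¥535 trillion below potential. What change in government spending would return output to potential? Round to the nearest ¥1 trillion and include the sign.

Spending multiplier = 1/(1 − c + m) = 1/(1 − 0.52 + 0.08) = 1/0.56 ≈ 1.786.
Need ΔY = +¥535 trillion, so ΔG = ΔY/k = (+¥535 trillion) × 0.56 ≈ +¥300 trillion.
The government should increase government spending by ¥300 trillion.

+¥300 trillion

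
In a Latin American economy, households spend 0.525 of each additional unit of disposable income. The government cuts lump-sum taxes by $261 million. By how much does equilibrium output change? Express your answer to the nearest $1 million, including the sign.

+$288 million

A lump-sum tax change of −$261 million shifts disposable income by +$261 million; first-round consumption changes by −c × ΔT = −0.525 × (−$261 million) = +$137.025 million.
Expenditure multiplier = 1/(1 − MPC) = 1/(1 − 0.525) = 1/0.475 ≈ 2.105.
The tax multiplier is −c × k ≈ −1.105, so ΔY = k × (−c·ΔT) = (+$137.025 million) / 0.475 ≈ +$288 million.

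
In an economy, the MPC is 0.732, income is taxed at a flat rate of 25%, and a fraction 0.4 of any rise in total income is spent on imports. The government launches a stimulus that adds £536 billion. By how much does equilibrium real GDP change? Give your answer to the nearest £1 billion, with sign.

Spending multiplier = 1/(1 − c(1−t) + m) = 1/(1 − 0.732×0.75 + 0.4) = 1/0.851 ≈ 1.175.
ΔY = k × ΔG = (+£536 billion) / 0.851 ≈ +£630 billion.

+£630 billion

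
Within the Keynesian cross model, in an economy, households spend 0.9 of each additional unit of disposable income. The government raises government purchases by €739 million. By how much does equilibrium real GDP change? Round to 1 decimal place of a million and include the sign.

+€7,390.0 million

Expenditure multiplier = 1/(1 − MPC) = 1/(1 − 0.9) = 1/0.1 = 10.
ΔY = k × ΔG = (+€739 million) / 0.1 = +€7,390 million.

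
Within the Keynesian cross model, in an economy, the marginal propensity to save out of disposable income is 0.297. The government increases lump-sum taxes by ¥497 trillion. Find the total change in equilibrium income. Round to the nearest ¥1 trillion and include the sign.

MPC = 1 − MPS = 1 − 0.297 = 0.703.
A lump-sum tax change of +¥497 trillion shifts disposable income by −¥497 trillion; first-round consumption changes by −c × ΔT = −0.703 × (+¥497 trillion) = −¥349.391 trillion.
Expenditure multiplier = 1/(1 − MPC) = 1/(1 − 0.703) = 1/0.297 ≈ 3.367.
The tax multiplier is −c × k ≈ −2.367, so ΔY = k × (−c·ΔT) = (−¥349.391 trillion) / 0.297 ≈ −¥1,176 trillion.

−¥1,176 trillion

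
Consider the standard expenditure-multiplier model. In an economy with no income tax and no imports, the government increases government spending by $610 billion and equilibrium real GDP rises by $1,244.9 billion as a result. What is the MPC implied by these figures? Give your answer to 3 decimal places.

Implied spending multiplier k = ΔY/ΔG = 1,244.9/610 ≈ 2.0408.
Since k = 1/(1 − MPC), MPC = 1 − 1/k = 1 − ΔG/ΔY = 1 − 610/1,244.9 ≈ 0.510.

0.510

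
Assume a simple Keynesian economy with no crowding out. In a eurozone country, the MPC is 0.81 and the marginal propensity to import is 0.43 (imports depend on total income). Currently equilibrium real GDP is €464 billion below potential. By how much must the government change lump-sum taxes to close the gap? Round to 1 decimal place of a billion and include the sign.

−€355.2 billion

Spending multiplier = 1/(1 − c + m) = 1/(1 − 0.81 + 0.43) = 1/0.62 ≈ 1.613.
Tax multiplier = −c·k = −0.81/0.62 ≈ −1.306. Need ΔY = +€464 billion, so ΔT = ΔY/(−c·k) = −(+€464 billion) × 0.62 / 0.81 ≈ −€355.2 billion.
The government should cut lump-sum taxes by €355.2 billion.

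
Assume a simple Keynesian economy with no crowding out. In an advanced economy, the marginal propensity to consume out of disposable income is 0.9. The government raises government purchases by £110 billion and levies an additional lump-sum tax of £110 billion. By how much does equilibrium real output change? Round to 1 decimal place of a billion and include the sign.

+£110.0 billion

Expenditure multiplier = 1/(1 − MPC) = 1/(1 − 0.9) = 1/0.1 = 10.
ΔG contributes k·ΔG = (+£110 billion) / 0.1 = +£1,100 billion.
ΔT of +£110 billion changes first-round spending by −c·ΔT = −£99 billion, contributing k·(−c·ΔT) = (−£99 billion) / 0.1 = −£990 billion.
With ΔG = ΔT and no other leakages, the balanced-budget multiplier is 1, so ΔY = ΔG = +£110 billion.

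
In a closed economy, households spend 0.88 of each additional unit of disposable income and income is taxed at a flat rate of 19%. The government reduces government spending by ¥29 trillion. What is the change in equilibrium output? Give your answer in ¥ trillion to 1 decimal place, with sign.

Expenditure multiplier = 1/(1 − c(1−t)) = 1/(1 − 0.88×0.81) = 1/0.2872 ≈ 3.482.
ΔY = k × ΔG = (−¥29 trillion) / 0.2872 ≈ −¥101 trillion.

−¥101.0 trillion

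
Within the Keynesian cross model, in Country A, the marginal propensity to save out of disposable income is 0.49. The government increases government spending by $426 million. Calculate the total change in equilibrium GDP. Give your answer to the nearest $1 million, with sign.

MPC = 1 − MPS = 1 − 0.49 = 0.51.
Expenditure multiplier = 1/(1 − MPC) = 1/(1 − 0.51) = 1/0.49 ≈ 2.041.
ΔY = k × ΔG = (+$426 million) / 0.49 ≈ +$869 million.

+$869 million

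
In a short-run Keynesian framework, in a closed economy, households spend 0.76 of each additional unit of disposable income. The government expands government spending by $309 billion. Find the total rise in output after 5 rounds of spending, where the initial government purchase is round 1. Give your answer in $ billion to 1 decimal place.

Round 1 adds ΔG = $309 billion; each later round is MPC = 0.76 times the previous.
After 5 rounds: 309 + 234.84 + 178.4784 + 135.643584 + 103.08912384 = ΔG·(1 − c^5)/(1 − c) = 309 × (1 − 0.2535525376)/0.24 ≈ $961.1 billion.

$961.1 billion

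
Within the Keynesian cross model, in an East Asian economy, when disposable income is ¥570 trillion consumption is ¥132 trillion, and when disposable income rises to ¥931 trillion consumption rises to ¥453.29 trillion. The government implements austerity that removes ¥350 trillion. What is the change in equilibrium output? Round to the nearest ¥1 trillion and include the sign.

MPC = ΔC/ΔYd = (453.29 − 132)/(931 − 570) = 321.29/361 = 0.89.
Expenditure multiplier = 1/(1 − MPC) = 1/(1 − 0.89) = 1/0.11 ≈ 9.091.
ΔY = k × ΔG = (−¥350 trillion) / 0.11 ≈ −¥3,182 trillion.

−¥3,182 trillion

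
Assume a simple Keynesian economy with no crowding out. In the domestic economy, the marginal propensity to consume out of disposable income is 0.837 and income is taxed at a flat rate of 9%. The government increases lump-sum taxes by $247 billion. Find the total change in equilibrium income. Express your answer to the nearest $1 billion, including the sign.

−$867 billion

A lump-sum tax change of +$247 billion shifts disposable income by −$247 billion; first-round consumption changes by −c × ΔT = −0.837 × (+$247 billion) = −$206.739 billion.
Expenditure multiplier = 1/(1 − c(1−t)) = 1/(1 − 0.837×0.91) = 1/0.23833 ≈ 4.196.
The tax multiplier is −c × k ≈ −3.512, so ΔY = k × (−c·ΔT) = (−$206.739 billion) / 0.23833 ≈ −$867 billion.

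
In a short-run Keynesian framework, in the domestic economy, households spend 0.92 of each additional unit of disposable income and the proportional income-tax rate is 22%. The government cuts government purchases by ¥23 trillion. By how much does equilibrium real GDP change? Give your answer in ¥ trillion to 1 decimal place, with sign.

Spending multiplier = 1/(1 − c(1−t)) = 1/(1 − 0.92×0.78) = 1/0.2824 ≈ 3.541.
ΔY = k × ΔG = (−¥23 trillion) / 0.2824 ≈ −¥81.4 trillion.

−¥81.4 trillion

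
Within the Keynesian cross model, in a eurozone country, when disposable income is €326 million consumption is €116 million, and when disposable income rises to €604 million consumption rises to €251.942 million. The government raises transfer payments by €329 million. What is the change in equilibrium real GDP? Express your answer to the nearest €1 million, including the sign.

+€315 million

MPC = ΔC/ΔYd = (251.942 − 116)/(604 − 326) = 135.942/278 = 0.489.
The transfer change shifts disposable income by +€329 million, so first-round consumption changes by c·ΔTR = 0.489 × (+€329 million) = +€160.881 million.
Expenditure multiplier = 1/(1 − MPC) = 1/(1 − 0.489) = 1/0.511 ≈ 1.957.
The transfer multiplier is c × k ≈ 0.957, so ΔY = k × (c·ΔTR) = (+€160.881 million) / 0.511 ≈ +€315 million.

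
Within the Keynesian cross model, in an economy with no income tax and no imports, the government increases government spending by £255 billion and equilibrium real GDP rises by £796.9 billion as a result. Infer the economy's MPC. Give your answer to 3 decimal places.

0.680

Implied spending multiplier k = ΔY/ΔG = 796.9/255 ≈ 3.1251.
Since k = 1/(1 − MPC), MPC = 1 − 1/k = 1 − ΔG/ΔY = 1 − 255/796.9 ≈ 0.680.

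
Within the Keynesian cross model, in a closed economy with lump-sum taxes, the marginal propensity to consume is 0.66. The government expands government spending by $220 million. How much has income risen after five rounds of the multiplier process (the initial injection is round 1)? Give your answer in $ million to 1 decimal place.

Round 1 adds ΔG = $220 million; each later round is MPC = 0.66 times the previous.
After 5 rounds: 220 + 145.2 + 95.832 + 63.24912 + 41.7444192 = ΔG·(1 − c^5)/(1 − c) = 220 × (1 − 0.1252332576)/0.34 ≈ $566 million.

$566.0 million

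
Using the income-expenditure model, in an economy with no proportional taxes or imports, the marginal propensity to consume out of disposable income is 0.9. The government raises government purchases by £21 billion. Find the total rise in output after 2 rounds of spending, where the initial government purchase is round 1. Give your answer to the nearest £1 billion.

Round 1 adds ΔG = £21 billion; each later round is MPC = 0.9 times the previous.
After 2 rounds: 21 + 18.9 = ΔG·(1 − c^2)/(1 − c) = 21 × (1 − 0.81)/0.1 ≈ £40 billion.

£40 billion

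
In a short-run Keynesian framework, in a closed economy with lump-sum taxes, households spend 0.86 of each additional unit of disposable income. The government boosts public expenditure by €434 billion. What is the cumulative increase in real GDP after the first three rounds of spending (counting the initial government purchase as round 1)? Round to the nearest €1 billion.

Round 1 adds ΔG = €434 billion; each later round is MPC = 0.86 times the previous.
After 3 rounds: 434 + 373.24 + 320.9864 = ΔG·(1 − c^3)/(1 − c) = 434 × (1 − 0.636056)/0.14 ≈ €1,128 billion.

€1,128 billion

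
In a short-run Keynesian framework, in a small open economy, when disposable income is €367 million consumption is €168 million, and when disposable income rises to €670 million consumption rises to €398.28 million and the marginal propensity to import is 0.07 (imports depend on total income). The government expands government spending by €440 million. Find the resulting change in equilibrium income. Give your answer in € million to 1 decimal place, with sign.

MPC = ΔC/ΔYd = (398.28 − 168)/(670 − 367) = 230.28/303 = 0.76.
Expenditure multiplier = 1/(1 − c + m) = 1/(1 − 0.76 + 0.07) = 1/0.31 ≈ 3.226.
ΔY = k × ΔG = (+€440 million) / 0.31 ≈ +€1,419.4 million.

+€1,419.4 million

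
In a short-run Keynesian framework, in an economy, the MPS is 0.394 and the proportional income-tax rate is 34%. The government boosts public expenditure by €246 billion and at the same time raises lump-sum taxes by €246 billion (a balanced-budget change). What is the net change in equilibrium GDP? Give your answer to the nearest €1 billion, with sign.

MPC = 1 − MPS = 1 − 0.394 = 0.606.
Expenditure multiplier = 1/(1 − c(1−t)) = 1/(1 − 0.606×0.66) = 1/0.60004 ≈ 1.667.
ΔG contributes k·ΔG = (+€246 billion) / 0.60004 ≈ +€410 billion.
ΔT of +€246 billion changes first-round spending by −c·ΔT = −€149.076 billion, contributing k·(−c·ΔT) = (−€149.076 billion) / 0.60004 ≈ −€248.4 billion.
Net ΔY = k(ΔG − c·ΔT) = (+€96.924 billion) / 0.60004 ≈ +€162 billion.

+€162 billion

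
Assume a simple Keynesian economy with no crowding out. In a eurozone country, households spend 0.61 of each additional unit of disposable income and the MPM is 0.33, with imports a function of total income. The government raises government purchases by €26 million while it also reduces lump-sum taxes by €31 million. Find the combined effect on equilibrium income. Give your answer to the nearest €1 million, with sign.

Expenditure multiplier = 1/(1 − c + m) = 1/(1 − 0.61 + 0.33) = 1/0.72 ≈ 1.389.
ΔG contributes k·ΔG = (+€26 million) / 0.72 ≈ +€36.1 million.
ΔT of −€31 million changes first-round spending by −c·ΔT = +€18.91 million, contributing k·(−c·ΔT) = (+€18.91 million) / 0.72 ≈ +€26.3 million.
Net ΔY = k(ΔG − c·ΔT) = (+€44.91 million) / 0.72 ≈ +€62 million.

+€62 million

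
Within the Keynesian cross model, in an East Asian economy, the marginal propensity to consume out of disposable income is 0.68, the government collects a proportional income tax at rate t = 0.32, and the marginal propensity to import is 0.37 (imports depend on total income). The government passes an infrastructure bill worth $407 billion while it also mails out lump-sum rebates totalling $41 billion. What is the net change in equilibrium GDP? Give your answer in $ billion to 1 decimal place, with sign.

+$479.2 billion

Expenditure multiplier = 1/(1 − c(1−t) + m) = 1/(1 − 0.68×0.68 + 0.37) = 1/0.9076 ≈ 1.102.
ΔG contributes k·ΔG = (+$407 billion) / 0.9076 ≈ +$448.4 billion.
ΔT of −$41 billion changes first-round spending by −c·ΔT = +$27.88 billion, contributing k·(−c·ΔT) = (+$27.88 billion) / 0.9076 ≈ +$30.7 billion.
Net ΔY = k(ΔG − c·ΔT) = (+$434.88 billion) / 0.9076 ≈ +$479.2 billion.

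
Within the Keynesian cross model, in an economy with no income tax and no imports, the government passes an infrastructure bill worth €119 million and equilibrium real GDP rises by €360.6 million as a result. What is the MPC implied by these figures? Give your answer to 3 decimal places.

Implied spending multiplier k = ΔY/ΔG = 360.6/119 ≈ 3.0303.
Since k = 1/(1 − MPC), MPC = 1 − 1/k = 1 − ΔG/ΔY = 1 − 119/360.6 ≈ 0.670.

0.670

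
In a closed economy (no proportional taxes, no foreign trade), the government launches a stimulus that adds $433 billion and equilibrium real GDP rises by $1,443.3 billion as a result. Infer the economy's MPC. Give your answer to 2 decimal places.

Implied spending multiplier k = ΔY/ΔG = 1,443.3/433 ≈ 3.3333.
Since k = 1/(1 − MPC), MPC = 1 − 1/k = 1 − ΔG/ΔY = 1 − 433/1,443.3 ≈ 0.70.

0.70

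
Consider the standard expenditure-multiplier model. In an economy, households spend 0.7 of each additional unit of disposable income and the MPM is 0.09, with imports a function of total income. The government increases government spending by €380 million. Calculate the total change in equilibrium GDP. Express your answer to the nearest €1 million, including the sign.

+€974 million

Spending multiplier = 1/(1 − c + m) = 1/(1 − 0.7 + 0.09) = 1/0.39 ≈ 2.564.
ΔY = k × ΔG = (+€380 million) / 0.39 ≈ +€974 million.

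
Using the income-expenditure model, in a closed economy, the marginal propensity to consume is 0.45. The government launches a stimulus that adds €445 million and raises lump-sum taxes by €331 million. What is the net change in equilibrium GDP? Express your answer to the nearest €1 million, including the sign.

+€538 million

Expenditure multiplier = 1/(1 − MPC) = 1/(1 − 0.45) = 1/0.55 ≈ 1.818.
ΔG contributes k·ΔG = (+€445 million) / 0.55 ≈ +€809.1 million.
ΔT of +€331 million changes first-round spending by −c·ΔT = −€148.95 million, contributing k·(−c·ΔT) = (−€148.95 million) / 0.55 ≈ −€270.8 million.
Net ΔY = k(ΔG − c·ΔT) = (+€296.05 million) / 0.55 ≈ +€538 million.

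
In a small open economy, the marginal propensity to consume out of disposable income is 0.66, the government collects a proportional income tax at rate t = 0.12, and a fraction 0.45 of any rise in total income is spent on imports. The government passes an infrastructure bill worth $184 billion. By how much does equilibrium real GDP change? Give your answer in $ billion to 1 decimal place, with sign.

+$211.7 billion

Spending multiplier = 1/(1 − c(1−t) + m) = 1/(1 − 0.66×0.88 + 0.45) = 1/0.8692 ≈ 1.15.
ΔY = k × ΔG = (+$184 billion) / 0.8692 ≈ +$211.7 billion.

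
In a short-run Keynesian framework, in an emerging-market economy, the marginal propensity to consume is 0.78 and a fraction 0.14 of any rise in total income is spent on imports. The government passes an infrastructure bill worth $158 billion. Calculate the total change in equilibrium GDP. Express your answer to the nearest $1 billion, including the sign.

+$439 billion

Spending multiplier = 1/(1 − c + m) = 1/(1 − 0.78 + 0.14) = 1/0.36 ≈ 2.778.
ΔY = k × ΔG = (+$158 billion) / 0.36 ≈ +$439 billion.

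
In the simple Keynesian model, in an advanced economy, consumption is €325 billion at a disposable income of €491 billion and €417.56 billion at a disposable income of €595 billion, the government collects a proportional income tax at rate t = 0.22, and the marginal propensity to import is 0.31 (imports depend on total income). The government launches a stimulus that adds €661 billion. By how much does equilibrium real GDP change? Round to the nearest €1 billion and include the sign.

+€1,073 billion

MPC = ΔC/ΔYd = (417.56 − 325)/(595 − 491) = 92.56/104 = 0.89.
Spending multiplier = 1/(1 − c(1−t) + m) = 1/(1 − 0.89×0.78 + 0.31) = 1/0.6158 ≈ 1.624.
ΔY = k × ΔG = (+€661 billion) / 0.6158 ≈ +€1,073 billion.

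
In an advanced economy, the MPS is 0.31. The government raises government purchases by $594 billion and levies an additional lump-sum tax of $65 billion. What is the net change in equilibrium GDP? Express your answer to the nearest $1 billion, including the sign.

+$1,771 billion

MPC = 1 − MPS = 1 − 0.31 = 0.69.
Expenditure multiplier = 1/(1 − MPC) = 1/(1 − 0.69) = 1/0.31 ≈ 3.226.
ΔG contributes k·ΔG = (+$594 billion) / 0.31 ≈ +$1,916.1 billion.
ΔT of +$65 billion changes first-round spending by −c·ΔT = −$44.85 billion, contributing k·(−c·ΔT) = (−$44.85 billion) / 0.31 ≈ −$144.7 billion.
Net ΔY = k(ΔG − c·ΔT) = (+$549.15 billion) / 0.31 ≈ +$1,771 billion.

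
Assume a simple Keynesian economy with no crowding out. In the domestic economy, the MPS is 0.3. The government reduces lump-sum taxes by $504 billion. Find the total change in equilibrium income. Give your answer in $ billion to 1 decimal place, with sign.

MPC = 1 − MPS = 1 − 0.3 = 0.7.
A lump-sum tax change of −$504 billion shifts disposable income by +$504 billion; first-round consumption changes by −c × ΔT = −0.7 × (−$504 billion) = +$352.8 billion.
Expenditure multiplier = 1/(1 − MPC) = 1/(1 − 0.7) = 1/0.3 ≈ 3.333.
The tax multiplier is −c × k ≈ −2.333, so ΔY = k × (−c·ΔT) = (+$352.8 billion) / 0.3 = +$1,176 billion.

+$1,176.0 billion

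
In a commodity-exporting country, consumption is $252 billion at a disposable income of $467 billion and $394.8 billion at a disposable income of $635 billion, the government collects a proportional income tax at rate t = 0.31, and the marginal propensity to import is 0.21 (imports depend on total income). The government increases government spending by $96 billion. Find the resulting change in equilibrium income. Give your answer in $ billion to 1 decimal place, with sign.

MPC = ΔC/ΔYd = (394.8 − 252)/(635 − 467) = 142.8/168 = 0.85.
Expenditure multiplier = 1/(1 − c(1−t) + m) = 1/(1 − 0.85×0.69 + 0.21) = 1/0.6235 ≈ 1.604.
ΔY = k × ΔG = (+$96 billion) / 0.6235 ≈ +$154 billion.

+$154.0 billion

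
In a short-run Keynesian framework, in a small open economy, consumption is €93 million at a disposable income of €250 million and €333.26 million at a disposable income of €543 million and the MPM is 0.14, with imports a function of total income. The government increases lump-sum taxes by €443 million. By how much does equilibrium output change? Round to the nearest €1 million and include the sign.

−€1,135 million

MPC = ΔC/ΔYd = (333.26 − 93)/(543 − 250) = 240.26/293 = 0.82.
A lump-sum tax change of +€443 million shifts disposable income by −€443 million; first-round consumption changes by −c × ΔT = −0.82 × (+€443 million) = −€363.26 million.
Expenditure multiplier = 1/(1 − c + m) = 1/(1 − 0.82 + 0.14) = 1/0.32 = 3.125.
The tax multiplier is −c × k ≈ −2.563, so ΔY = k × (−c·ΔT) = (−€363.26 million) / 0.32 ≈ −€1,135 million.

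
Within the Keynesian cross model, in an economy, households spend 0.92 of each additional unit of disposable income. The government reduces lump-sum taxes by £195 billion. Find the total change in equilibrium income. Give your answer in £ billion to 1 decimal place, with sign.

A lump-sum tax change of −£195 billion shifts disposable income by +£195 billion; first-round consumption changes by −c × ΔT = −0.92 × (−£195 billion) = +£179.4 billion.
Expenditure multiplier = 1/(1 − MPC) = 1/(1 − 0.92) = 1/0.08 = 12.5.
The tax multiplier is −c × k = −11.5, so ΔY = k × (−c·ΔT) = (+£179.4 billion) / 0.08 = +£2,242.5 billion.

+£2,242.5 billion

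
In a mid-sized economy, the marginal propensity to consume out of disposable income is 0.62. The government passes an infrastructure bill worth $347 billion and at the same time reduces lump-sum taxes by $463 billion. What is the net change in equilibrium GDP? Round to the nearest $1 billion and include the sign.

Expenditure multiplier = 1/(1 − MPC) = 1/(1 − 0.62) = 1/0.38 ≈ 2.632.
ΔG contributes k·ΔG = (+$347 billion) / 0.38 ≈ +$913.2 billion.
ΔT of −$463 billion changes first-round spending by −c·ΔT = +$287.06 billion, contributing k·(−c·ΔT) = (+$287.06 billion) / 0.38 ≈ +$755.4 billion.
Net ΔY = k(ΔG − c·ΔT) = (+$634.06 billion) / 0.38 ≈ +$1,669 billion.

+$1,669 billion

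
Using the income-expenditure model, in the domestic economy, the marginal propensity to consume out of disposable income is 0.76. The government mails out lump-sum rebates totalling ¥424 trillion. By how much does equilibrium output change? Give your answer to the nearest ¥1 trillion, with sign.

+¥1,343 trillion

A lump-sum tax change of −¥424 trillion shifts disposable income by +¥424 trillion; first-round consumption changes by −c × ΔT = −0.76 × (−¥424 trillion) = +¥322.24 trillion.
Expenditure multiplier = 1/(1 − MPC) = 1/(1 − 0.76) = 1/0.24 ≈ 4.167.
The tax multiplier is −c × k ≈ −3.167, so ΔY = k × (−c·ΔT) = (+¥322.24 trillion) / 0.24 ≈ +¥1,343 trillion.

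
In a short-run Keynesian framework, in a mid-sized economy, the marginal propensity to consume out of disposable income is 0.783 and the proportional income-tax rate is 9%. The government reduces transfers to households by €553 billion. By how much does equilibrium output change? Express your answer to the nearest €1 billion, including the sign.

−€1,506 billion

The transfer change shifts disposable income by −€553 billion, so first-round consumption changes by c·ΔTR = 0.783 × (−€553 billion) = −€432.999 billion.
Expenditure multiplier = 1/(1 − c(1−t)) = 1/(1 − 0.783×0.91) = 1/0.28747 ≈ 3.479.
The transfer multiplier is c × k ≈ 2.724, so ΔY = k × (c·ΔTR) = (−€432.999 billion) / 0.28747 ≈ −€1,506 billion.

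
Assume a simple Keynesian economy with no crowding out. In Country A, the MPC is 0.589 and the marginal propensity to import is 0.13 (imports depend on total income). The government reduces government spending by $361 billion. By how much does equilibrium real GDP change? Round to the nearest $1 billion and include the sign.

−$667 billion

Spending multiplier = 1/(1 − c + m) = 1/(1 − 0.589 + 0.13) = 1/0.541 ≈ 1.848.
ΔY = k × ΔG = (−$361 billion) / 0.541 ≈ −$667 billion.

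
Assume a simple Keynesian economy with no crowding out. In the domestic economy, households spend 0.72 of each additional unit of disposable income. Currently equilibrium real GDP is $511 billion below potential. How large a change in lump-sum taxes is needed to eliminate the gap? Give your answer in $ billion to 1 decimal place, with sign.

Spending multiplier = 1/(1 − MPC) = 1/(1 − 0.72) = 1/0.28 ≈ 3.571.
Tax multiplier = −c·k = −0.72/0.28 ≈ −2.571. Need ΔY = +$511 billion, so ΔT = ΔY/(−c·k) = −(+$511 billion) × 0.28 / 0.72 ≈ −$198.7 billion.
The government should cut lump-sum taxes by $198.7 billion.

−$198.7 billion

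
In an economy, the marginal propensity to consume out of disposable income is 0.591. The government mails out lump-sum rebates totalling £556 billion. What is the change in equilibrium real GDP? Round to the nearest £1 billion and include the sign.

+£803 billion

A lump-sum tax change of −£556 billion shifts disposable income by +£556 billion; first-round consumption changes by −c × ΔT = −0.591 × (−£556 billion) = +£328.596 billion.
Expenditure multiplier = 1/(1 − MPC) = 1/(1 − 0.591) = 1/0.409 ≈ 2.445.
The tax multiplier is −c × k ≈ −1.445, so ΔY = k × (−c·ΔT) = (+£328.596 billion) / 0.409 ≈ +£803 billion.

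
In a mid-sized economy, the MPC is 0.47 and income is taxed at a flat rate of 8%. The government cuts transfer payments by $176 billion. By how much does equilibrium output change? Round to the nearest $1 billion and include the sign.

−$146 billion

The transfer change shifts disposable income by −$176 billion, so first-round consumption changes by c·ΔTR = 0.47 × (−$176 billion) = −$82.72 billion.
Expenditure multiplier = 1/(1 − c(1−t)) = 1/(1 − 0.47×0.92) = 1/0.5676 ≈ 1.762.
The transfer multiplier is c × k ≈ 0.828, so ΔY = k × (c·ΔTR) = (−$82.72 billion) / 0.5676 ≈ −$146 billion.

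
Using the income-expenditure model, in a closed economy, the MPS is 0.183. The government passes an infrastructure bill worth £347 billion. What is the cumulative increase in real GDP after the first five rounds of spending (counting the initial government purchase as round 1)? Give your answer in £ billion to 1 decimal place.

£1,206.0 billion

MPC = 1 − MPS = 1 − 0.183 = 0.817.
Round 1 adds ΔG = £347 billion; each later round is MPC = 0.817 times the previous.
After 5 rounds: 347 + 283.499 + 231.618683 + 189.232464011 + 154.602923096987 = ΔG·(1 − c^5)/(1 − c) = 347 × (1 − 0.364007458703857)/0.183 ≈ £1,206 billion.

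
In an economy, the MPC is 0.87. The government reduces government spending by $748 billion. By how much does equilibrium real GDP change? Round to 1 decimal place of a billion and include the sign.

Government-spending multiplier = 1/(1 − MPC) = 1/(1 − 0.87) = 1/0.13 ≈ 7.692.
ΔY = k × ΔG = (−$748 billion) / 0.13 ≈ −$5,753.8 billion.

−$5,753.8 billion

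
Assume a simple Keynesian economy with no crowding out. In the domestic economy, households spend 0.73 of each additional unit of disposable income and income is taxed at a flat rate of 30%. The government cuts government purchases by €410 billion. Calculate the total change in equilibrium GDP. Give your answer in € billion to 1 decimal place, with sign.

−€838.4 billion

Government-spending multiplier = 1/(1 − c(1−t)) = 1/(1 − 0.73×0.7) = 1/0.489 ≈ 2.045.
ΔY = k × ΔG = (−€410 billion) / 0.489 ≈ −€838.4 billion.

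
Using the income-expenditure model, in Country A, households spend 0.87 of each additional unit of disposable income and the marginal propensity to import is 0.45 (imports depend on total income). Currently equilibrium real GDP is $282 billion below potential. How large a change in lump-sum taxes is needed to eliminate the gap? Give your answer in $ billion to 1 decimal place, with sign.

Spending multiplier = 1/(1 − c + m) = 1/(1 − 0.87 + 0.45) = 1/0.58 ≈ 1.724.
Tax multiplier = −c·k = −0.87/0.58 = −1.5. Need ΔY = +$282 billion, so ΔT = ΔY/(−c·k) = −(+$282 billion) × 0.58 / 0.87 = −$188 billion.
The government should cut lump-sum taxes by $188 billion.

−$188.0 billion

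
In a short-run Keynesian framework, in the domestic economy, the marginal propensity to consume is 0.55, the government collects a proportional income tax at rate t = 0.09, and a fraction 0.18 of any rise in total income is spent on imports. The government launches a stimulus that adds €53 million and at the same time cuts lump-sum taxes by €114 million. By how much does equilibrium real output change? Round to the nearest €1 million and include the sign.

+€170 million

Expenditure multiplier = 1/(1 − c(1−t) + m) = 1/(1 − 0.55×0.91 + 0.18) = 1/0.6795 ≈ 1.472.
ΔG contributes k·ΔG = (+€53 million) / 0.6795 ≈ +€78 million.
ΔT of −€114 million changes first-round spending by −c·ΔT = +€62.7 million, contributing k·(−c·ΔT) = (+€62.7 million) / 0.6795 ≈ +€92.3 million.
Net ΔY = k(ΔG − c·ΔT) = (+€115.7 million) / 0.6795 ≈ +€170 million.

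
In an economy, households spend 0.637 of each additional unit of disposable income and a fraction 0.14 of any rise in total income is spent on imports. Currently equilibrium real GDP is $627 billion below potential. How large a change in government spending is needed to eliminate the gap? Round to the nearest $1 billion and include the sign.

Spending multiplier = 1/(1 − c + m) = 1/(1 − 0.637 + 0.14) = 1/0.503 ≈ 1.988.
Need ΔY = +$627 billion, so ΔG = ΔY/k = (+$627 billion) × 0.503 ≈ +$315 billion.
The government should increase government spending by $315 billion.

+$315 billion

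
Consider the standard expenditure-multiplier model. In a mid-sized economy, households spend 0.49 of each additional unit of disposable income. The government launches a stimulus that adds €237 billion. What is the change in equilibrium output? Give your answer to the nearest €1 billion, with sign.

+€465 billion

Expenditure multiplier = 1/(1 − MPC) = 1/(1 − 0.49) = 1/0.51 ≈ 1.961.
ΔY = k × ΔG = (+€237 billion) / 0.51 ≈ +€465 billion.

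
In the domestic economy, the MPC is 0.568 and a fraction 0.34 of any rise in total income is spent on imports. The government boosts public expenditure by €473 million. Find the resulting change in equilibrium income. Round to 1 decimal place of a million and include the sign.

+€612.7 million

Spending multiplier = 1/(1 − c + m) = 1/(1 − 0.568 + 0.34) = 1/0.772 ≈ 1.295.
ΔY = k × ΔG = (+€473 million) / 0.772 ≈ +€612.7 million.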